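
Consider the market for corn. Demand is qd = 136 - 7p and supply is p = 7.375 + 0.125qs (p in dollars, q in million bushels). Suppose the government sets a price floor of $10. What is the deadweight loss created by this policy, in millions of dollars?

0

Rearranging supply gives qs = 8p - 59. In a free market, 136 - 7p = 8p - 59 gives the equilibrium p* = 13, q* = 45.
Since 10 is below p* = 13, the floor does not bind and the free-market outcome prevails.
Since the control does not bind, no trades are prevented and deadweight loss is zero.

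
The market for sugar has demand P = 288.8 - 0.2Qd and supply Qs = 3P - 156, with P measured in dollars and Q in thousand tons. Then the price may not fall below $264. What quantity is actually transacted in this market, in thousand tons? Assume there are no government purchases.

124

Rearranging demand gives Qd = 1444 - 5P. Setting quantity demanded equal to quantity supplied, 1444 - 5P = 3P - 156, gives P* = 200 and Q* = 444.
The floor of 264 is above the equilibrium price 200, so it binds.
At P = 264: Qd = 1444 - 5·264 = 124 and Qs = 3·264 - 156 = 636.
The quantity actually transacted is the short side, demand: 124.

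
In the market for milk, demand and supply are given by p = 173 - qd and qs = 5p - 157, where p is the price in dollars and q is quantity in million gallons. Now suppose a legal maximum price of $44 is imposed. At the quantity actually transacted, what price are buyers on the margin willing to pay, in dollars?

110

Rearranging demand gives qd = 173 - p. Equilibrium: 173 - p = 5p - 157, so 330 = 6p and p* = 55, q* = 118.
Since 44 < 55, the ceiling is binding.
At p = 44: qd = 173 - 44 = 129 and qs = 5·44 - 157 = 63.
Only 63 units reach the market. On the demand curve, the marginal buyer's willingness to pay at q = 63 is (173 - 63) = 110.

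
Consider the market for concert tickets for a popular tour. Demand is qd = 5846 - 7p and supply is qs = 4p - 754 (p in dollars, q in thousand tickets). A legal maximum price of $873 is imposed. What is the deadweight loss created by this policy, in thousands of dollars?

Equilibrium: 5846 - 7p = 4p - 754, so 6600 = 11p and p* = 600, q* = 1646.
Since 873 is above p* = 600, the ceiling does not bind and the free-market outcome prevails.
Since the control does not bind, no trades are prevented and deadweight loss is zero.

0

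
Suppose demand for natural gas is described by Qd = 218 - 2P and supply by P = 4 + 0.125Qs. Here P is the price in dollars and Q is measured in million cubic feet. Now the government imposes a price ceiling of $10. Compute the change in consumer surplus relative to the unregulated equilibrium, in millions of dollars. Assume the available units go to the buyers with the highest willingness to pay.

-2880

Rearranging supply gives Qs = 8P - 32. Equilibrium: 218 - 2P = 8P - 32, so 250 = 10P and P* = 25, Q* = 168.
Since 10 < 25, the ceiling is binding.
At P = 10: Qd = 218 - 2·10 = 198 and Qs = 8·10 - 32 = 48.
Consumer surplus without the control is ½ · (109 - 25) · 168 = 7056.
With the ceiling, 48 units are sold at 10 (assume they go to the highest-value buyers). The demand price at Q = 48 is 85, so CS = ½ · [(109 - 10) + (85 - 10)] · 48 = 4176.
Change in consumer surplus = 4176 - 7056 = -2880.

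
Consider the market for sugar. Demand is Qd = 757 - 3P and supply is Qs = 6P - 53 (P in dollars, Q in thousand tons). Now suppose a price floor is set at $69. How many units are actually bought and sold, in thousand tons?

Setting quantity demanded equal to quantity supplied, 757 - 3P = 6P - 53, gives P* = 90 and Q* = 487.
Since 69 is below P* = 90, the floor does not bind and the free-market outcome prevails.

487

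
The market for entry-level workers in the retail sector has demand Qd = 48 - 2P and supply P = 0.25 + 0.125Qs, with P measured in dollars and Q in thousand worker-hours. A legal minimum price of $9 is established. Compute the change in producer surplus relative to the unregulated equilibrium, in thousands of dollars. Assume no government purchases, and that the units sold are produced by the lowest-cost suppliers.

116

Rearranging supply gives Qs = 8P - 2. Setting quantity demanded equal to quantity supplied, 48 - 2P = 8P - 2, gives P* = 5 and Q* = 38.
Because the floor (9) lies above the market-clearing price, it is binding.
At P = 9: Qd = 48 - 2·9 = 30 and Qs = 8·9 - 2 = 70.
Producer surplus without the control is ½ · (5 - 0.25) · 38 = 90.25.
With the floor, 30 units are sold at 9. The supply price at Q = 30 is 4, so PS = ½ · [(9 - 0.25) + (9 - 4)] · 30 = 206.25.
Change in producer surplus = 206.25 - 90.25 = 116.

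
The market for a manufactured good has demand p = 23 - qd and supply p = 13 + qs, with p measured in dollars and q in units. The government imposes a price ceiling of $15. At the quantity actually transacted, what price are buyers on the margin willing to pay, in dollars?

21

Rearranging demand gives qd = 23 - p; rearranging supply gives qs = p - 13. Setting quantity demanded equal to quantity supplied, 23 - p = p - 13, gives p* = 18 and q* = 5.
Since 15 < 18, the ceiling is binding.
At p = 15: qd = 23 - 15 = 8 and qs = 15 - 13 = 2.
Only 2 units reach the market. On the demand curve, the marginal buyer's willingness to pay at q = 2 is (23 - 2) = 21.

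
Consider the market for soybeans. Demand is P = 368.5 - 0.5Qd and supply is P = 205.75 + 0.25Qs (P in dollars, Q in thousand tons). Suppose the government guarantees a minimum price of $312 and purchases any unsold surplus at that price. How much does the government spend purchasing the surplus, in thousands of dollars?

97344

Rearranging demand gives Qd = 737 - 2P; rearranging supply gives Qs = 4P - 823. Equilibrium: 737 - 2P = 4P - 823, so 1560 = 6P and P* = 260, Q* = 217.
The floor of 312 is above the equilibrium price 260, so it binds.
At P = 312: Qd = 737 - 2·312 = 113 and Qs = 4·312 - 823 = 425.
Surplus = Qs - Qd = 312.
Government expenditure = surplus × support price = 312 × 312 = 97344.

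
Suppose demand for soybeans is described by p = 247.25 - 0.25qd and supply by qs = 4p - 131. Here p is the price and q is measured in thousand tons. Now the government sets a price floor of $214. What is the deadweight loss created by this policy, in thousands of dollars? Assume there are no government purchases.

Rearranging demand gives qd = 989 - 4p. Without the control the market clears where 989 - 4p = 4p - 131, i.e. p* = 140 and q* = 429.
The floor of 214 is above the equilibrium price 140, so it binds.
At p = 214: qd = 989 - 4·214 = 133 and qs = 4·214 - 131 = 725.
Quantity traded falls to 133. At q = 133 the demand price is (989 - 133)/4 = 214 and the supply price is (131 + 133)/4 = 66.
Deadweight loss = ½ · (214 - 66) · (429 - 133) = ½ · 148 · 296 = 21904.

21904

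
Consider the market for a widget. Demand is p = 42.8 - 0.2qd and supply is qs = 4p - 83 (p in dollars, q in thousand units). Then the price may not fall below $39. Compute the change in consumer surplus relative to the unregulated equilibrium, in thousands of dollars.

-204

Rearranging demand gives qd = 214 - 5p. Equilibrium: 214 - 5p = 4p - 83, so 297 = 9p and p* = 33, q* = 49.
Since 39 > 33, the floor is binding.
At p = 39: qd = 214 - 5·39 = 19 and qs = 4·39 - 83 = 73.
Consumer surplus without the control is ½ · (42.8 - 33) · 49 = 240.1.
With the floor, consumers buy 19 units at 39, so CS = ½ · (42.8 - 39) · 19 = 36.1.
Change in consumer surplus = 36.1 - 240.1 = -204.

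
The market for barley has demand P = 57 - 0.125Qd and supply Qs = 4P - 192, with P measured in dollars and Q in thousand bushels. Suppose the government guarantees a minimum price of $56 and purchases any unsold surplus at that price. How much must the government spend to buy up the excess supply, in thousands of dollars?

1344

Rearranging demand gives Qd = 456 - 8P. Equilibrium: 456 - 8P = 4P - 192, so 648 = 12P and P* = 54, Q* = 24.
Because the floor (56) lies above the market-clearing price, it is binding.
At P = 56: Qd = 456 - 8·56 = 8 and Qs = 4·56 - 192 = 32.
Surplus = Qs - Qd = 24.
Government expenditure = surplus × support price = 24 × 56 = 1344.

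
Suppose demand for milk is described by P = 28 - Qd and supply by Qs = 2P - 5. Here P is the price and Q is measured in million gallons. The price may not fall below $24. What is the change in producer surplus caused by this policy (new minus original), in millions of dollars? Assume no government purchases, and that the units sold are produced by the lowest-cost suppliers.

Rearranging demand gives Qd = 28 - P. In a free market, 28 - P = 2P - 5 gives the equilibrium P* = 11, Q* = 17.
The floor of 24 is above the equilibrium price 11, so it binds.
At P = 24: Qd = 28 - 24 = 4 and Qs = 2·24 - 5 = 43.
Producer surplus without the control is ½ · (11 - 2.5) · 17 = 72.25.
With the floor, 4 units are sold at 24. The supply price at Q = 4 is 4.5, so PS = ½ · [(24 - 2.5) + (24 - 4.5)] · 4 = 82.
Change in producer surplus = 82 - 72.25 = 9.75.

9.75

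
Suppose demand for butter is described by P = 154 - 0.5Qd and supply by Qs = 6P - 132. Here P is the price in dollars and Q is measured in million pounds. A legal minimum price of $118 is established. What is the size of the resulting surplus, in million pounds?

Rearranging demand gives Qd = 308 - 2P. Equilibrium: 308 - 2P = 6P - 132, so 440 = 8P and P* = 55, Q* = 198.
Because the floor (118) lies above the market-clearing price, it is binding.
At P = 118: Qd = 308 - 2·118 = 72 and Qs = 6·118 - 132 = 576.
Surplus = Qs - Qd = 576 - 72 = 504.

504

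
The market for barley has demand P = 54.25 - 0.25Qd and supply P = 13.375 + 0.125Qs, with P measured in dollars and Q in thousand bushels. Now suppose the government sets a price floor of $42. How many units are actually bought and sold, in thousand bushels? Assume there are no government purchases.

49

Rearranging demand gives Qd = 217 - 4P; rearranging supply gives Qs = 8P - 107. Without the control the market clears where 217 - 4P = 8P - 107, i.e. P* = 27 and Q* = 109.
Since 42 > 27, the floor is binding.
At P = 42: Qd = 217 - 4·42 = 49 and Qs = 8·42 - 107 = 229.
The quantity actually transacted is the short side, demand: 49.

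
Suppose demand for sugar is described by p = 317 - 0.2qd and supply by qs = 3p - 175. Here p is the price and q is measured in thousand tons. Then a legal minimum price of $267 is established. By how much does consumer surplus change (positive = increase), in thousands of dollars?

Rearranging demand gives qd = 1585 - 5p. Without the control the market clears where 1585 - 5p = 3p - 175, i.e. p* = 220 and q* = 485.
The floor of 267 is above the equilibrium price 220, so it binds.
At p = 267: qd = 1585 - 5·267 = 250 and qs = 3·267 - 175 = 626.
Consumer surplus without the control is ½ · (317 - 220) · 485 = 23522.5.
With the floor, consumers buy 250 units at 267, so CS = ½ · (317 - 267) · 250 = 6250.
Change in consumer surplus = 6250 - 23522.5 = -17272.5.

-17272.5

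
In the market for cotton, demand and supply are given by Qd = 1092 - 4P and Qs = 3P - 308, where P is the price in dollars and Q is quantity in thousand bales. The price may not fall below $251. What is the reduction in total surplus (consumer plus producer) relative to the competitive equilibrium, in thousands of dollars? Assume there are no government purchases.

Equilibrium: 1092 - 4P = 3P - 308, so 1400 = 7P and P* = 200, Q* = 292.
Because the floor (251) lies above the market-clearing price, it is binding.
At P = 251: Qd = 1092 - 4·251 = 88 and Qs = 3·251 - 308 = 445.
Quantity traded falls to 88. At Q = 88 the demand price is (1092 - 88)/4 = 251 and the supply price is (308 + 88)/3 = 132.
Deadweight loss = ½ · (251 - 132) · (292 - 88) = ½ · 119 · 204 = 12138.

12138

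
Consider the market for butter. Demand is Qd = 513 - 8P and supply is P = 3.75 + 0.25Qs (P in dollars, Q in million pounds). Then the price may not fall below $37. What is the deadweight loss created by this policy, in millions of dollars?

Rearranging supply gives Qs = 4P - 15. In a free market, 513 - 8P = 4P - 15 gives the equilibrium P* = 44, Q* = 161.
Since 37 is below P* = 44, the floor does not bind and the free-market outcome prevails.
Since the control does not bind, no trades are prevented and deadweight loss is zero.

0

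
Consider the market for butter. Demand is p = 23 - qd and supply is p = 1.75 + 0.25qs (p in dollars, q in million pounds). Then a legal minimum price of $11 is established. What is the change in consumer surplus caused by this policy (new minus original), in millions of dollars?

Rearranging demand gives qd = 23 - p; rearranging supply gives qs = 4p - 7. Without the control the market clears where 23 - p = 4p - 7, i.e. p* = 6 and q* = 17.
The floor of 11 is above the equilibrium price 6, so it binds.
At p = 11: qd = 23 - 11 = 12 and qs = 4·11 - 7 = 37.
Consumer surplus without the control is ½ · (23 - 6) · 17 = 144.5.
With the floor, consumers buy 12 units at 11, so CS = ½ · (23 - 11) · 12 = 72.
Change in consumer surplus = 72 - 144.5 = -72.5.

-72.5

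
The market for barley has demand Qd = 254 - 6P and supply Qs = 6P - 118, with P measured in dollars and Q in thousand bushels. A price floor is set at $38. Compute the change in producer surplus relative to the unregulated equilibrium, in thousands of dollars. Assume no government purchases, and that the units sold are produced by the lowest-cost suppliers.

35

Equilibrium: 254 - 6P = 6P - 118, so 372 = 12P and P* = 31, Q* = 68.
Because the floor (38) lies above the market-clearing price, it is binding.
At P = 38: Qd = 254 - 6·38 = 26 and Qs = 6·38 - 118 = 110.
Producer surplus without the control is ½ · (31 - 59/3) · 68 = 1156/3.
With the floor, 26 units are sold at 38. The supply price at Q = 26 is 24, so PS = ½ · [(38 - 59/3) + (38 - 24)] · 26 = 1261/3.
Change in producer surplus = 1261/3 - 1156/3 = 35.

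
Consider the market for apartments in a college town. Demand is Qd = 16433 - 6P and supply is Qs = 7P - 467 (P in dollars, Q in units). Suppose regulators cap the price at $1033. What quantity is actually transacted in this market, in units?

Without the control the market clears where 16433 - 6P = 7P - 467, i.e. P* = 1300 and Q* = 8633.
The ceiling of 1033 is below the equilibrium price 1300, so it binds.
At P = 1033: Qd = 16433 - 6·1033 = 10235 and Qs = 7·1033 - 467 = 6764.
The quantity actually transacted is the short side, supply: 6764.

6764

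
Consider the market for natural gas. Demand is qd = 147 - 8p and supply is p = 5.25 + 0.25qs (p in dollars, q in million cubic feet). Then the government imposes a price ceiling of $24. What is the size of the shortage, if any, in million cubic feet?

0

Rearranging supply gives qs = 4p - 21. Setting quantity demanded equal to quantity supplied, 147 - 8p = 4p - 21, gives p* = 14 and q* = 35.
Since 24 is above p* = 14, the ceiling does not bind and the free-market outcome prevails.
Since the control does not bind, there is no shortage.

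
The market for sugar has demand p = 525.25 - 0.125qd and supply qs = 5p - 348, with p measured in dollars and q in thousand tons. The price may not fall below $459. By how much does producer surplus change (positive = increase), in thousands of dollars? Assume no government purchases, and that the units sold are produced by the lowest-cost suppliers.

Rearranging demand gives qd = 4202 - 8p. Without the control the market clears where 4202 - 8p = 5p - 348, i.e. p* = 350 and q* = 1402.
Because the floor (459) lies above the market-clearing price, it is binding.
At p = 459: qd = 4202 - 8·459 = 530 and qs = 5·459 - 348 = 1947.
Producer surplus without the control is ½ · (350 - 69.6) · 1402 = 196560.4.
With the floor, 530 units are sold at 459. The supply price at q = 530 is 175.6, so PS = ½ · [(459 - 69.6) + (459 - 175.6)] · 530 = 178292.
Change in producer surplus = 178292 - 196560.4 = -18268.4.

-18268.4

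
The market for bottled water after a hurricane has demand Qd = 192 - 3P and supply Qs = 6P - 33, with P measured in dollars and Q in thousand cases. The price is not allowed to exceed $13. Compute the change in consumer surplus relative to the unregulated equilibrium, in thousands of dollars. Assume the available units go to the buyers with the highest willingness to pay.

-324

Setting quantity demanded equal to quantity supplied, 192 - 3P = 6P - 33, gives P* = 25 and Q* = 117.
Since 13 < 25, the ceiling is binding.
At P = 13: Qd = 192 - 3·13 = 153 and Qs = 6·13 - 33 = 45.
Consumer surplus without the control is ½ · (64 - 25) · 117 = 2281.5.
With the ceiling, 45 units are sold at 13 (assume they go to the highest-value buyers). The demand price at Q = 45 is 49, so CS = ½ · [(64 - 13) + (49 - 13)] · 45 = 1957.5.
Change in consumer surplus = 1957.5 - 2281.5 = -324.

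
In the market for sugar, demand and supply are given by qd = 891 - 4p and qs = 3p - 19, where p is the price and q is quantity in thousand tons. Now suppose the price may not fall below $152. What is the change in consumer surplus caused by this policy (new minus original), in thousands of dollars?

-7194

Without the control the market clears where 891 - 4p = 3p - 19, i.e. p* = 130 and q* = 371.
The floor of 152 is above the equilibrium price 130, so it binds.
At p = 152: qd = 891 - 4·152 = 283 and qs = 3·152 - 19 = 437.
Consumer surplus without the control is ½ · (222.75 - 130) · 371 = 17205.125.
With the floor, consumers buy 283 units at 152, so CS = ½ · (222.75 - 152) · 283 = 10011.125.
Change in consumer surplus = 10011.125 - 17205.125 = -7194.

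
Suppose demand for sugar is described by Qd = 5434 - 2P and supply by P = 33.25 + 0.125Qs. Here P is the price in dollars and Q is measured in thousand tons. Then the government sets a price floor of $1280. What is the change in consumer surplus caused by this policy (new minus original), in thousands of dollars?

-2544640

Rearranging supply gives Qs = 8P - 266. Without the control the market clears where 5434 - 2P = 8P - 266, i.e. P* = 570 and Q* = 4294.
The floor of 1280 is above the equilibrium price 570, so it binds.
At P = 1280: Qd = 5434 - 2·1280 = 2874 and Qs = 8·1280 - 266 = 9974.
Consumer surplus without the control is ½ · (2717 - 570) · 4294 = 4609609.
With the floor, consumers buy 2874 units at 1280, so CS = ½ · (2717 - 1280) · 2874 = 2064969.
Change in consumer surplus = 2064969 - 4609609 = -2544640.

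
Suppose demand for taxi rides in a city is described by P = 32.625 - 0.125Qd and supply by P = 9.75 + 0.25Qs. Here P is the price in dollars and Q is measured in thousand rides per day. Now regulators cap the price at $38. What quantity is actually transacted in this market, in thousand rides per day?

61

Rearranging demand gives Qd = 261 - 8P; rearranging supply gives Qs = 4P - 39. Setting quantity demanded equal to quantity supplied, 261 - 8P = 4P - 39, gives P* = 25 and Q* = 61.
The ceiling of 38 is above the equilibrium price 25, so it is not binding; the market clears at P* = 25, Q* = 61.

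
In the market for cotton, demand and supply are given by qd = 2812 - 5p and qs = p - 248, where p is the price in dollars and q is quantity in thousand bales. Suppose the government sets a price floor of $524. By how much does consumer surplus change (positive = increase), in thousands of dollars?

In a free market, 2812 - 5p = p - 248 gives the equilibrium p* = 510, q* = 262.
Since 524 > 510, the floor is binding.
At p = 524: qd = 2812 - 5·524 = 192 and qs = 524 - 248 = 276.
Consumer surplus without the control is ½ · (562.4 - 510) · 262 = 6864.4.
With the floor, consumers buy 192 units at 524, so CS = ½ · (562.4 - 524) · 192 = 3686.4.
Change in consumer surplus = 3686.4 - 6864.4 = -3178.

-3178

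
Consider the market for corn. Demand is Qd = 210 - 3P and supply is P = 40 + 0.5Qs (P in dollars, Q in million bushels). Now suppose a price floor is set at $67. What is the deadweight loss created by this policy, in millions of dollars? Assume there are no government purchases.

303.75

Rearranging supply gives Qs = 2P - 80. Setting quantity demanded equal to quantity supplied, 210 - 3P = 2P - 80, gives P* = 58 and Q* = 36.
Because the floor (67) lies above the market-clearing price, it is binding.
At P = 67: Qd = 210 - 3·67 = 9 and Qs = 2·67 - 80 = 54.
Quantity traded falls to 9. At Q = 9 the demand price is (210 - 9)/3 = 67 and the supply price is (80 + 9)/2 = 44.5.
Deadweight loss = ½ · (67 - 44.5) · (36 - 9) = ½ · 22.5 · 27 = 303.75.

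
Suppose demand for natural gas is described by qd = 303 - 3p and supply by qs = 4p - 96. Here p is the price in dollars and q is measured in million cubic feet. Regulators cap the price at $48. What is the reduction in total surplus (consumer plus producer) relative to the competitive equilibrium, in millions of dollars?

Without the control the market clears where 303 - 3p = 4p - 96, i.e. p* = 57 and q* = 132.
Because the ceiling (48) lies below the market-clearing price, it is binding.
At p = 48: qd = 303 - 3·48 = 159 and qs = 4·48 - 96 = 96.
Quantity traded falls to 96. At q = 96 the demand price is (303 - 96)/3 = 69 and the supply price is (96 + 96)/4 = 48.
Deadweight loss = ½ · (69 - 48) · (132 - 96) = ½ · 21 · 36 = 378.

378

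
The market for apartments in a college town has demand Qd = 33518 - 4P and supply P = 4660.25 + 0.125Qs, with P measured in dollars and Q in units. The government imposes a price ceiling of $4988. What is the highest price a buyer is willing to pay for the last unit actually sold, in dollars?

Rearranging supply gives Qs = 8P - 37282. Equilibrium: 33518 - 4P = 8P - 37282, so 70800 = 12P and P* = 5900, Q* = 9918.
Since 4988 < 5900, the ceiling is binding.
At P = 4988: Qd = 33518 - 4·4988 = 13566 and Qs = 8·4988 - 37282 = 2622.
Only 2622 units reach the market. On the demand curve, the marginal buyer's willingness to pay at Q = 2622 is (33518 - 2622)/4 = 7724.

7724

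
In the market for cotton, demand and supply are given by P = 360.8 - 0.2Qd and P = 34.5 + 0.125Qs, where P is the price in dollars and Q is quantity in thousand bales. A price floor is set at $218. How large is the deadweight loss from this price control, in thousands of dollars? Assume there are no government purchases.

13666.25

Rearranging demand gives Qd = 1804 - 5P; rearranging supply gives Qs = 8P - 276. Without the control the market clears where 1804 - 5P = 8P - 276, i.e. P* = 160 and Q* = 1004.
Since 218 > 160, the floor is binding.
At P = 218: Qd = 1804 - 5·218 = 714 and Qs = 8·218 - 276 = 1468.
Quantity traded falls to 714. At Q = 714 the demand price is (1804 - 714)/5 = 218 and the supply price is (276 + 714)/8 = 123.75.
Deadweight loss = ½ · (218 - 123.75) · (1004 - 714) = ½ · 94.25 · 290 = 13666.25.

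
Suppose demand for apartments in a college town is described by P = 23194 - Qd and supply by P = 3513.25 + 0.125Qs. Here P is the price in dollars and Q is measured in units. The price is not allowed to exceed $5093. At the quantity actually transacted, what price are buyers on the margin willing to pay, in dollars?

Rearranging demand gives Qd = 23194 - P; rearranging supply gives Qs = 8P - 28106. Setting quantity demanded equal to quantity supplied, 23194 - P = 8P - 28106, gives P* = 5700 and Q* = 17494.
The ceiling of 5093 is below the equilibrium price 5700, so it binds.
At P = 5093: Qd = 23194 - 5093 = 18101 and Qs = 8·5093 - 28106 = 12638.
Only 12638 units reach the market. On the demand curve, the marginal buyer's willingness to pay at Q = 12638 is (23194 - 12638) = 10556.

10556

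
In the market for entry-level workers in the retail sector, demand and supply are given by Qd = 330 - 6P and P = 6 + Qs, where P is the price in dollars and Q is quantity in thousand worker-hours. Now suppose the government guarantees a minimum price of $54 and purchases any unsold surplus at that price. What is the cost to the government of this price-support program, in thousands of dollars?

2268

Rearranging supply gives Qs = P - 6. Equilibrium: 330 - 6P = P - 6, so 336 = 7P and P* = 48, Q* = 42.
The floor of 54 is above the equilibrium price 48, so it binds.
At P = 54: Qd = 330 - 6·54 = 6 and Qs = 54 - 6 = 48.
Surplus = Qs - Qd = 42.
Government expenditure = surplus × support price = 42 × 54 = 2268.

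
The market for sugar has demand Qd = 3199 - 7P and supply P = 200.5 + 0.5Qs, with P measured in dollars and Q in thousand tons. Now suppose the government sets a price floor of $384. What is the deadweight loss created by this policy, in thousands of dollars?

Rearranging supply gives Qs = 2P - 401. Setting quantity demanded equal to quantity supplied, 3199 - 7P = 2P - 401, gives P* = 400 and Q* = 399.
The floor of 384 is below the equilibrium price 400, so it is not binding; the market clears at P* = 400, Q* = 399.
Since the control does not bind, no trades are prevented and deadweight loss is zero.

0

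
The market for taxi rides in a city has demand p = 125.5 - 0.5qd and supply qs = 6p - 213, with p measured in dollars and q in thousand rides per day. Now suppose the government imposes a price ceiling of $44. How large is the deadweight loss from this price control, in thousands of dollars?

Rearranging demand gives qd = 251 - 2p. Setting quantity demanded equal to quantity supplied, 251 - 2p = 6p - 213, gives p* = 58 and q* = 135.
Because the ceiling (44) lies below the market-clearing price, it is binding.
At p = 44: qd = 251 - 2·44 = 163 and qs = 6·44 - 213 = 51.
Quantity traded falls to 51. At q = 51 the demand price is (251 - 51)/2 = 100 and the supply price is (213 + 51)/6 = 44.
Deadweight loss = ½ · (100 - 44) · (135 - 51) = ½ · 56 · 84 = 2352.

2352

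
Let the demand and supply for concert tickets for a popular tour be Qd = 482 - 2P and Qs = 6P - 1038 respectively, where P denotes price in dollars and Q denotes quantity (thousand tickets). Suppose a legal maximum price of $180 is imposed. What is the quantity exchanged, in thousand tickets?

42

Equilibrium: 482 - 2P = 6P - 1038, so 1520 = 8P and P* = 190, Q* = 102.
Since 180 < 190, the ceiling is binding.
At P = 180: Qd = 482 - 2·180 = 122 and Qs = 6·180 - 1038 = 42.
The quantity actually transacted is the short side, supply: 42.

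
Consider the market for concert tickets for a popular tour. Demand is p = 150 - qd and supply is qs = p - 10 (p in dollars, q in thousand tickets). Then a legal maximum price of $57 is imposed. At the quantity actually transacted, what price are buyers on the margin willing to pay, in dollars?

103

Rearranging demand gives qd = 150 - p. In a free market, 150 - p = p - 10 gives the equilibrium p* = 80, q* = 70.
The ceiling of 57 is below the equilibrium price 80, so it binds.
At p = 57: qd = 150 - 57 = 93 and qs = 57 - 10 = 47.
Only 47 units reach the market. On the demand curve, the marginal buyer's willingness to pay at q = 47 is (150 - 47) = 103.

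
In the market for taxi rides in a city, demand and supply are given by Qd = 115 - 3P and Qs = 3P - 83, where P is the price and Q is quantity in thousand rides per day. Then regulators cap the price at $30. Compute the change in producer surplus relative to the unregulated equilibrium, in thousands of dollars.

-34.5

Without the control the market clears where 115 - 3P = 3P - 83, i.e. P* = 33 and Q* = 16.
The ceiling of 30 is below the equilibrium price 33, so it binds.
At P = 30: Qd = 115 - 3·30 = 25 and Qs = 3·30 - 83 = 7.
Producer surplus without the control is ½ · (33 - 83/3) · 16 = 128/3.
With the ceiling, producers sell 7 units at 30, so PS = ½ · (30 - 83/3) · 7 = 49/6.
Change in producer surplus = 49/6 - 128/3 = -34.5.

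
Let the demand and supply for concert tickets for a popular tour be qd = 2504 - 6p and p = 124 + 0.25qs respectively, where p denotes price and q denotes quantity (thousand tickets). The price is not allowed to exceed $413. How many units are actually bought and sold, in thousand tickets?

Rearranging supply gives qs = 4p - 496. Equilibrium: 2504 - 6p = 4p - 496, so 3000 = 10p and p* = 300, q* = 704.
Since 413 is above p* = 300, the ceiling does not bind and the free-market outcome prevails.

704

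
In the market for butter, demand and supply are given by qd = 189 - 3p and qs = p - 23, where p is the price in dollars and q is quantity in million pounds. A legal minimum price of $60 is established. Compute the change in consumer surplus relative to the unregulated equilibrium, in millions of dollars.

In a free market, 189 - 3p = p - 23 gives the equilibrium p* = 53, q* = 30.
The floor of 60 is above the equilibrium price 53, so it binds.
At p = 60: qd = 189 - 3·60 = 9 and qs = 60 - 23 = 37.
Consumer surplus without the control is ½ · (63 - 53) · 30 = 150.
With the floor, consumers buy 9 units at 60, so CS = ½ · (63 - 60) · 9 = 13.5.
Change in consumer surplus = 13.5 - 150 = -136.5.

-136.5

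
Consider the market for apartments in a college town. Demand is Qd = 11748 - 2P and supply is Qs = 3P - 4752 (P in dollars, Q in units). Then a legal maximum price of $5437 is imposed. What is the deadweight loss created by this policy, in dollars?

Setting quantity demanded equal to quantity supplied, 11748 - 2P = 3P - 4752, gives P* = 3300 and Q* = 5148.
Since 5437 is above P* = 3300, the ceiling does not bind and the free-market outcome prevails.
Since the control does not bind, no trades are prevented and deadweight loss is zero.

0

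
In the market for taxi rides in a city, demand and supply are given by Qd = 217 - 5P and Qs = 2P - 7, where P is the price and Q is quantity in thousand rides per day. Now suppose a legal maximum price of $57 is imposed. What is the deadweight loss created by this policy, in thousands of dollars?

0

In a free market, 217 - 5P = 2P - 7 gives the equilibrium P* = 32, Q* = 57.
The ceiling of 57 is above the equilibrium price 32, so it is not binding; the market clears at P* = 32, Q* = 57.
Since the control does not bind, no trades are prevented and deadweight loss is zero.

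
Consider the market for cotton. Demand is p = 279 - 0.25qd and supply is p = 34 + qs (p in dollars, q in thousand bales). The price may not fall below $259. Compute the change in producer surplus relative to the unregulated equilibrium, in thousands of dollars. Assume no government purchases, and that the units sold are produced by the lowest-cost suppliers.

Rearranging demand gives qd = 1116 - 4p; rearranging supply gives qs = p - 34. Setting quantity demanded equal to quantity supplied, 1116 - 4p = p - 34, gives p* = 230 and q* = 196.
The floor of 259 is above the equilibrium price 230, so it binds.
At p = 259: qd = 1116 - 4·259 = 80 and qs = 259 - 34 = 225.
Producer surplus without the control is ½ · (230 - 34) · 196 = 19208.
With the floor, 80 units are sold at 259. The supply price at q = 80 is 114, so PS = ½ · [(259 - 34) + (259 - 114)] · 80 = 14800.
Change in producer surplus = 14800 - 19208 = -4408.

-4408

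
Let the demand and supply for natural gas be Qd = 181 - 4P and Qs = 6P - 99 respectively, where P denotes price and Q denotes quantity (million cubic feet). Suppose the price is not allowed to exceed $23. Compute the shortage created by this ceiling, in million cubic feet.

In a free market, 181 - 4P = 6P - 99 gives the equilibrium P* = 28, Q* = 69.
Because the ceiling (23) lies below the market-clearing price, it is binding.
At P = 23: Qd = 181 - 4·23 = 89 and Qs = 6·23 - 99 = 39.
Shortage = Qd - Qs = 89 - 39 = 50.

50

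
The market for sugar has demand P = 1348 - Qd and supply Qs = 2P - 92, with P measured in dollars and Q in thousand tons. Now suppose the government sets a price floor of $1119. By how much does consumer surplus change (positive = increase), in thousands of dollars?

Rearranging demand gives Qd = 1348 - P. In a free market, 1348 - P = 2P - 92 gives the equilibrium P* = 480, Q* = 868.
Because the floor (1119) lies above the market-clearing price, it is binding.
At P = 1119: Qd = 1348 - 1119 = 229 and Qs = 2·1119 - 92 = 2146.
Consumer surplus without the control is ½ · (1348 - 480) · 868 = 376712.
With the floor, consumers buy 229 units at 1119, so CS = ½ · (1348 - 1119) · 229 = 26220.5.
Change in consumer surplus = 26220.5 - 376712 = -350491.5.

-350491.5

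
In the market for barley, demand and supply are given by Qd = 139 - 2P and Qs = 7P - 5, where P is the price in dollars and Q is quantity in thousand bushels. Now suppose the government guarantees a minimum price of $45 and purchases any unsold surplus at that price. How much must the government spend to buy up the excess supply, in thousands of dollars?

Equilibrium: 139 - 2P = 7P - 5, so 144 = 9P and P* = 16, Q* = 107.
Since 45 > 16, the floor is binding.
At P = 45: Qd = 139 - 2·45 = 49 and Qs = 7·45 - 5 = 310.
Surplus = Qs - Qd = 261.
Government expenditure = surplus × support price = 261 × 45 = 11745.

11745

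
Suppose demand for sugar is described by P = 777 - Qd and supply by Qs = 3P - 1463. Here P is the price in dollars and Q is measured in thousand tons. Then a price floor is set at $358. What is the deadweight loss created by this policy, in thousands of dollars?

0

Rearranging demand gives Qd = 777 - P. Setting quantity demanded equal to quantity supplied, 777 - P = 3P - 1463, gives P* = 560 and Q* = 217.
Since 358 is below P* = 560, the floor does not bind and the free-market outcome prevails.
Since the control does not bind, no trades are prevented and deadweight loss is zero.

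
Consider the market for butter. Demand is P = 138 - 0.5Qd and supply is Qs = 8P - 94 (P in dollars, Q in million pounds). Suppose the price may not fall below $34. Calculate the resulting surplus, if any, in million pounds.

Rearranging demand gives Qd = 276 - 2P. Setting quantity demanded equal to quantity supplied, 276 - 2P = 8P - 94, gives P* = 37 and Q* = 202.
Since 34 is below P* = 37, the floor does not bind and the free-market outcome prevails.
Since the control does not bind, there is no surplus.

0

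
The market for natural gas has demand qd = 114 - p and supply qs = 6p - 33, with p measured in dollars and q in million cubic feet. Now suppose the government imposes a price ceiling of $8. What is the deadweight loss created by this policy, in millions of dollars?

Setting quantity demanded equal to quantity supplied, 114 - p = 6p - 33, gives p* = 21 and q* = 93.
Since 8 < 21, the ceiling is binding.
At p = 8: qd = 114 - 8 = 106 and qs = 6·8 - 33 = 15.
Quantity traded falls to 15. At q = 15 the demand price is 114 - 15 = 99 and the supply price is (33 + 15)/6 = 8.
Deadweight loss = ½ · (99 - 8) · (93 - 15) = ½ · 91 · 78 = 3549.

3549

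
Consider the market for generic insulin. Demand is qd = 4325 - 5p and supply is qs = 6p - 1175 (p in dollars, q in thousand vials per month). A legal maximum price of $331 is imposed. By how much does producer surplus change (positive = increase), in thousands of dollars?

-222742

In a free market, 4325 - 5p = 6p - 1175 gives the equilibrium p* = 500, q* = 1825.
Because the ceiling (331) lies below the market-clearing price, it is binding.
At p = 331: qd = 4325 - 5·331 = 2670 and qs = 6·331 - 1175 = 811.
Producer surplus without the control is ½ · (500 - 1175/6) · 1825 = 3330625/12.
With the ceiling, producers sell 811 units at 331, so PS = ½ · (331 - 1175/6) · 811 = 657721/12.
Change in producer surplus = 657721/12 - 3330625/12 = -222742.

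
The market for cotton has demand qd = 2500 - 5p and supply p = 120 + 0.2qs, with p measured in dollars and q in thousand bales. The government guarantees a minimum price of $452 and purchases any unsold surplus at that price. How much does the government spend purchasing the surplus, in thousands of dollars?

641840

Rearranging supply gives qs = 5p - 600. In a free market, 2500 - 5p = 5p - 600 gives the equilibrium p* = 310, q* = 950.
The floor of 452 is above the equilibrium price 310, so it binds.
At p = 452: qd = 2500 - 5·452 = 240 and qs = 5·452 - 600 = 1660.
Surplus = qs - qd = 1420.
Government expenditure = surplus × support price = 1420 × 452 = 641840.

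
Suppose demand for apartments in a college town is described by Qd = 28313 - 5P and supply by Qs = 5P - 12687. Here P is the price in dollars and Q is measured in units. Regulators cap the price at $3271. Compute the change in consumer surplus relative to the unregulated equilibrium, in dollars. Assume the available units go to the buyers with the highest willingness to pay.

1322669.5

In a free market, 28313 - 5P = 5P - 12687 gives the equilibrium P* = 4100, Q* = 7813.
Because the ceiling (3271) lies below the market-clearing price, it is binding.
At P = 3271: Qd = 28313 - 5·3271 = 11958 and Qs = 5·3271 - 12687 = 3668.
Consumer surplus without the control is ½ · (5662.6 - 4100) · 7813 = 6104296.9.
With the ceiling, 3668 units are sold at 3271 (assume they go to the highest-value buyers). The demand price at Q = 3668 is 4929, so CS = ½ · [(5662.6 - 3271) + (4929 - 3271)] · 3668 = 7426966.4.
Change in consumer surplus = 7426966.4 - 6104296.9 = 1322669.5.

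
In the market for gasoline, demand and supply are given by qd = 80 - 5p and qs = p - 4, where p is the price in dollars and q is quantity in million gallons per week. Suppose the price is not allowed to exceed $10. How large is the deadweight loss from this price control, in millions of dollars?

Setting quantity demanded equal to quantity supplied, 80 - 5p = p - 4, gives p* = 14 and q* = 10.
Since 10 < 14, the ceiling is binding.
At p = 10: qd = 80 - 5·10 = 30 and qs = 10 - 4 = 6.
Quantity traded falls to 6. At q = 6 the demand price is (80 - 6)/5 = 14.8 and the supply price is 4 + 6 = 10.
Deadweight loss = ½ · (14.8 - 10) · (10 - 6) = ½ · 4.8 · 4 = 9.6.

9.6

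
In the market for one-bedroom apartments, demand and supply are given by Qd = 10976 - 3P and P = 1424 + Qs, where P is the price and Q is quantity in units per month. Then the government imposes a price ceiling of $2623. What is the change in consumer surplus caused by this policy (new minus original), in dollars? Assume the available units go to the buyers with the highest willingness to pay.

534001.5

Rearranging supply gives Qs = P - 1424. Setting quantity demanded equal to quantity supplied, 10976 - 3P = P - 1424, gives P* = 3100 and Q* = 1676.
The ceiling of 2623 is below the equilibrium price 3100, so it binds.
At P = 2623: Qd = 10976 - 3·2623 = 3107 and Qs = 2623 - 1424 = 1199.
Consumer surplus without the control is ½ · (10976/3 - 3100) · 1676 = 1404488/3.
With the ceiling, 1199 units are sold at 2623 (assume they go to the highest-value buyers). The demand price at Q = 1199 is 3259, so CS = ½ · [(10976/3 - 2623) + (3259 - 2623)] · 1199 = 6012985/6.
Change in consumer surplus = 6012985/6 - 1404488/3 = 534001.5.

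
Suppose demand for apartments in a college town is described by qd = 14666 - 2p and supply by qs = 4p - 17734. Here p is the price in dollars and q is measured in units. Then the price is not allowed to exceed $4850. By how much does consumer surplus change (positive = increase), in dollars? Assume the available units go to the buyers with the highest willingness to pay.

-293700

Without the control the market clears where 14666 - 2p = 4p - 17734, i.e. p* = 5400 and q* = 3866.
Since 4850 < 5400, the ceiling is binding.
At p = 4850: qd = 14666 - 2·4850 = 4966 and qs = 4·4850 - 17734 = 1666.
Consumer surplus without the control is ½ · (7333 - 5400) · 3866 = 3736489.
With the ceiling, 1666 units are sold at 4850 (assume they go to the highest-value buyers). The demand price at q = 1666 is 6500, so CS = ½ · [(7333 - 4850) + (6500 - 4850)] · 1666 = 3442789.
Change in consumer surplus = 3442789 - 3736489 = -293700.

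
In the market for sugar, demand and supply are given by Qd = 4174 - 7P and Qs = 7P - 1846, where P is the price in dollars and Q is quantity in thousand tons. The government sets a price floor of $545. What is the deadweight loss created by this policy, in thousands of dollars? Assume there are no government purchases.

92575

Without the control the market clears where 4174 - 7P = 7P - 1846, i.e. P* = 430 and Q* = 1164.
Because the floor (545) lies above the market-clearing price, it is binding.
At P = 545: Qd = 4174 - 7·545 = 359 and Qs = 7·545 - 1846 = 1969.
Quantity traded falls to 359. At Q = 359 the demand price is (4174 - 359)/7 = 545 and the supply price is (1846 + 359)/7 = 315.
Deadweight loss = ½ · (545 - 315) · (1164 - 359) = ½ · 230 · 805 = 92575.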